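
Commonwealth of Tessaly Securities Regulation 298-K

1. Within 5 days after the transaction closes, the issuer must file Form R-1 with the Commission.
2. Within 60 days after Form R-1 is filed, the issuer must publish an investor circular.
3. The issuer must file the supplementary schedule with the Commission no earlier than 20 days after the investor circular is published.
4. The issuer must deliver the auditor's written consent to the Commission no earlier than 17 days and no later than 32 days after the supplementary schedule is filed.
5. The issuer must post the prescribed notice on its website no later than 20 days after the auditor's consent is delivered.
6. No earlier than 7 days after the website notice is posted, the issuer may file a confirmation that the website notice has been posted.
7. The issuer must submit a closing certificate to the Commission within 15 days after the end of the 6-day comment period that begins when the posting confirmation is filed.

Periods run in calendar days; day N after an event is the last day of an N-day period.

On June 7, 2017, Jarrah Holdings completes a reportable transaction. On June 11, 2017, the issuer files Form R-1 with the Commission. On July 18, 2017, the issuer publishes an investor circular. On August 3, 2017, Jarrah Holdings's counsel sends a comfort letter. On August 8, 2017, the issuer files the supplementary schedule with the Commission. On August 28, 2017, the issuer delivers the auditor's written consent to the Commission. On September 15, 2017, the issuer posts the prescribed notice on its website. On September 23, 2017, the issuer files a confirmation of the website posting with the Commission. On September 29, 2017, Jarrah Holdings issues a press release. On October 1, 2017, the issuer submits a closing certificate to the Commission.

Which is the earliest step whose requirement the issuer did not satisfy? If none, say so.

None — every step was satisfied

Step 1 — counting 5 days from June 7, 2017 (when the transaction closes) gives a deadline of June 12, 2017; June 11, 2017 is within that limit.
Step 2 — counting 60 days from June 11, 2017 (when Form R-1 is filed) gives a deadline of August 10, 2017; completed July 18, 2017, before the deadline.
Step 3 — must wait 20 days from July 18, 2017 (when the investor circular is published), so not before August 7, 2017; done August 8, 2017, after the minimum wait.
Step 4 — 17 and 32 days from August 8, 2017 (when the supplementary schedule is filed) are August 25, 2017 and September 9, 2017 respectively; August 28, 2017 falls inside that range.
Step 5 — counting 20 days from August 28, 2017 (when the auditor's consent is delivered) gives a deadline of September 17, 2017; completed September 15, 2017, before the deadline.
Step 6 — must wait 7 days from September 15, 2017 (when the website notice is posted), so not before September 22, 2017; September 23, 2017 is on or after that date.
Step 7 — counting 15 days from September 29, 2017 (end of the 6-day comment period, which began when the posting confirmation is filed on September 23, 2017) gives a deadline of October 14, 2017; October 1, 2017 is within that limit.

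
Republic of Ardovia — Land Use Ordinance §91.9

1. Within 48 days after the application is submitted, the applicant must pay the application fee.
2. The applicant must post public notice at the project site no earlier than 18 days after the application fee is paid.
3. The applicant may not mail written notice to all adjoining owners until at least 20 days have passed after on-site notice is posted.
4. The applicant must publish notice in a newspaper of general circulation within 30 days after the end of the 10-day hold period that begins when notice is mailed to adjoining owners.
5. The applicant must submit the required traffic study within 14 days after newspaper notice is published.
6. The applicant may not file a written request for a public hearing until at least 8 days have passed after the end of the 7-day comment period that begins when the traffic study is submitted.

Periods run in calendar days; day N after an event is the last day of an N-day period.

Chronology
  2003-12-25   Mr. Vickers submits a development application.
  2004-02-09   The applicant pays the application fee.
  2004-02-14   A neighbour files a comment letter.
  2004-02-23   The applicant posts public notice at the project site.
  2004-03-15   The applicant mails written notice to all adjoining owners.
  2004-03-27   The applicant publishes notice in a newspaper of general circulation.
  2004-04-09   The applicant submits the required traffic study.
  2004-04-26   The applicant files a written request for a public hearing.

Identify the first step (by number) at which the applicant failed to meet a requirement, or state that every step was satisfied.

Step 2

(1) due by 2003-12-25 + 48 days = 2004-02-11; done 2004-02-09 — timely.
(2) permitted from 2004-02-09 + 18 days = 2004-02-27 onward; acted on 2004-02-23, 4 days prematurely.
No need to go further; step 2 was not satisfied.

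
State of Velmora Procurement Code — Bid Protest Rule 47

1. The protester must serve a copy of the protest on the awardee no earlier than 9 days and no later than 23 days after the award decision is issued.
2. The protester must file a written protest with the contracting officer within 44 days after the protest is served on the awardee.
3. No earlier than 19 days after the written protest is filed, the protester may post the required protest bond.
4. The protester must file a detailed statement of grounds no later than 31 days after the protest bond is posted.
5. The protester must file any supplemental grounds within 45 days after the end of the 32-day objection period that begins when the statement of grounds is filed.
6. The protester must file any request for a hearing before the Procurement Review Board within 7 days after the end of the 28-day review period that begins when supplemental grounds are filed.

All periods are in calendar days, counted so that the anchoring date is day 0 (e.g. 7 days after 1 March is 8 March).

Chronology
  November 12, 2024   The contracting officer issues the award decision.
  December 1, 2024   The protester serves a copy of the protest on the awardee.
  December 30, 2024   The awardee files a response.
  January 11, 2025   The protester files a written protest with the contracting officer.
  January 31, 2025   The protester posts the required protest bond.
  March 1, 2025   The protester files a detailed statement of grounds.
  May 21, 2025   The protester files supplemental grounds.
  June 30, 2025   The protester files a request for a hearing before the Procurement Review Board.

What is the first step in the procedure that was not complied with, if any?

Step 1 — 9 and 23 days from November 12, 2024 (when the award decision is issued) are November 21, 2024 and December 5, 2024 respectively; done December 1, 2024 — within the window.
Step 2 — counting 44 days from December 1, 2024 (when the protest is served on the awardee) gives a deadline of January 14, 2025; January 11, 2025 is within that limit.
Step 3 — must wait 19 days from January 11, 2025 (when the written protest is filed), so not before January 30, 2025; January 31, 2025 is on or after that date.
Step 4 — counting 31 days from January 31, 2025 (when the protest bond is posted) gives a deadline of March 3, 2025; completed March 1, 2025, before the deadline.
Step 5 — counting 45 days from April 2, 2025 (end of the 32-day objection period, which began when the statement of grounds is filed on March 1, 2025) gives a deadline of May 17, 2025; not done until May 21, 2025, 4 days after the deadline.

Step 5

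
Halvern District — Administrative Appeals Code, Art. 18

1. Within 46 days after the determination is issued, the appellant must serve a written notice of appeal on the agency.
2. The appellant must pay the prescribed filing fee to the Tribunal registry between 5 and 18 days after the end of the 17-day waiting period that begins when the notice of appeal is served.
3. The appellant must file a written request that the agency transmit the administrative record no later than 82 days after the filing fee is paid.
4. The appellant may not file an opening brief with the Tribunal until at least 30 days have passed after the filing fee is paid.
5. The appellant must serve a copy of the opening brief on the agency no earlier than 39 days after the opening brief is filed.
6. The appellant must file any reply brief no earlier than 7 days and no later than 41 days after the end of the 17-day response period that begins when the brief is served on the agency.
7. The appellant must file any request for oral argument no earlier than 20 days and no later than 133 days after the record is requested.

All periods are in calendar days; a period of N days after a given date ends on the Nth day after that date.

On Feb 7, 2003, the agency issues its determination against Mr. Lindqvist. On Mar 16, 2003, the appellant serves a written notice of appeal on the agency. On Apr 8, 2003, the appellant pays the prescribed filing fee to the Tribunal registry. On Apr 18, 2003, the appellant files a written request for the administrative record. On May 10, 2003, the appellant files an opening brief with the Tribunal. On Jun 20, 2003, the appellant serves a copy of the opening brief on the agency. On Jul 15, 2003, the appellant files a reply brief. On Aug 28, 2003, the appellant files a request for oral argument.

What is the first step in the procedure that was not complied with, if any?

Step 1: 46 days after Feb 7, 2003 (when the determination is issued) is Mar 25, 2003; completed Mar 16, 2003, before the deadline.
Step 2: the window is 5–18 days after Apr 2, 2003 (end of the 17-day waiting period, which began when the notice of appeal is served on Mar 16, 2003), so Apr 7, 2003 through Apr 20, 2003; done Apr 8, 2003, which is between those dates.
Step 3: 82 days after Apr 8, 2003 (when the filing fee is paid) is Jun 29, 2003; Apr 18, 2003 is within that limit.
Step 4: the earliest permitted date is 30 days after Apr 8, 2003 (when the filing fee is paid), i.e. May 8, 2003; done May 10, 2003, after the minimum wait.
Step 5: the earliest permitted date is 39 days after May 10, 2003 (when the opening brief is filed), i.e. Jun 18, 2003; done Jun 20, 2003 — permitted.
Step 6: the window is 7–41 days after Jul 7, 2003 (end of the 17-day response period, which began when the brief is served on the agency on Jun 20, 2003), so Jul 14, 2003 through Aug 17, 2003; Jul 15, 2003 falls inside that range.
Step 7: the window is 20–133 days after Apr 18, 2003 (when the record is requested), so May 8, 2003 through Aug 29, 2003; Aug 28, 2003 falls inside that range.

None — every step was satisfied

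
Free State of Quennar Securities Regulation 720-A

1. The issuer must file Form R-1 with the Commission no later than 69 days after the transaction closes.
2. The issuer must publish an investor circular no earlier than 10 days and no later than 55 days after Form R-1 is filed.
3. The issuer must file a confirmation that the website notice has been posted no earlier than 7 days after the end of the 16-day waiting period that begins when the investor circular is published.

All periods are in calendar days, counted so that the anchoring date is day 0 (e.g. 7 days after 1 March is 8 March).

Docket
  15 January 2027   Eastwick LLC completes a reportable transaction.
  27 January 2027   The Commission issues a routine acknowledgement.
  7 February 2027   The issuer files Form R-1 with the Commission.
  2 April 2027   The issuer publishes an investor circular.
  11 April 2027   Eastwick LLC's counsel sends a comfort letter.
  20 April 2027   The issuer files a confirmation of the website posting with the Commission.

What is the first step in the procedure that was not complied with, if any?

Step 1: 69 days after 15 January 2027 (when the transaction closes) is 25 March 2027; 7 February 2027 is within that limit.
Step 2: the window is 10–55 days after 7 February 2027 (when Form R-1 is filed), so 17 February 2027 through 3 April 2027; done 2 April 2027 — within the window.
Step 3: the earliest permitted date is 7 days after 18 April 2027 (end of the 16-day waiting period, which began when the investor circular is published on 2 April 2027), i.e. 25 April 2027; acted on 20 April 2027, 5 days prematurely.
The analysis stops there.

Step 3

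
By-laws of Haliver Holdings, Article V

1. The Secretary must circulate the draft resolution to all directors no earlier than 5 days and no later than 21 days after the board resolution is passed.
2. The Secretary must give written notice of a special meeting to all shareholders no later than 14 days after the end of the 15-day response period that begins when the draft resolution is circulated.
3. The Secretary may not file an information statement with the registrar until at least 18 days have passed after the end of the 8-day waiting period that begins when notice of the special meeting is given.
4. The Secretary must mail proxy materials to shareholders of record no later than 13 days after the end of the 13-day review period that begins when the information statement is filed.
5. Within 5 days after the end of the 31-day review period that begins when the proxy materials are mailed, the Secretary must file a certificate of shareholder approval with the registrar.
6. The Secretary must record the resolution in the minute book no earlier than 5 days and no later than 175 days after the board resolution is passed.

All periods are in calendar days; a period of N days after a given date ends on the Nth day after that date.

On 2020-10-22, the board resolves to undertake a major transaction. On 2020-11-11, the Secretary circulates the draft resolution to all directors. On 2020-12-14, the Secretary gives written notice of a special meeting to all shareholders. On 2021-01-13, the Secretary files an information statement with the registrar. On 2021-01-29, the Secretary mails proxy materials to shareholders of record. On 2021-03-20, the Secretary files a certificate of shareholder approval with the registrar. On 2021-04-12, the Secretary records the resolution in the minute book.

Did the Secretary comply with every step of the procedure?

(1) the permitted window runs from 2020-10-22 + 5 = 2020-10-27 to 2020-10-22 + 21 = 2020-11-12; done 2020-11-11 — within the window.
(2) due by 2020-11-26 + 14 days = 2020-12-10; 2020-12-14 misses that deadline by 4 days.
The analysis stops there.

No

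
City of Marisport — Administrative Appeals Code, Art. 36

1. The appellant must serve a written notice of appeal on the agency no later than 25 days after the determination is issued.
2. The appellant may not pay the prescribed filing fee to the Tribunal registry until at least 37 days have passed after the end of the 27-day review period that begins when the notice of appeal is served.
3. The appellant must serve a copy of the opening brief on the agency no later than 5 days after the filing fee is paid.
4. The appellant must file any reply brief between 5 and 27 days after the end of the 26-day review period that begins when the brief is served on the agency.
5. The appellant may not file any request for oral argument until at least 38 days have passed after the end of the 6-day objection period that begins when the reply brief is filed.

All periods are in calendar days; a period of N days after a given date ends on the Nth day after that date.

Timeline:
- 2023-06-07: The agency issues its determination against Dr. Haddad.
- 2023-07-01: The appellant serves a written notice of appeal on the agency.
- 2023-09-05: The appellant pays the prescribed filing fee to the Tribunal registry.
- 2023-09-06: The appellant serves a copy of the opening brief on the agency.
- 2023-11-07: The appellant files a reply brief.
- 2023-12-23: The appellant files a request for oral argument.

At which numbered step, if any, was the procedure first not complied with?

Step 4

(1) due by 2023-06-07 + 25 days = 2023-07-02; 2023-07-01 is within that limit.
(2) permitted from 2023-07-28 + 37 days = 2023-09-03 onward; done 2023-09-05, after the minimum wait.
(3) due by 2023-09-05 + 5 days = 2023-09-10; completed 2023-09-06, before the deadline.
(4) the permitted window runs from 2023-10-02 + 5 = 2023-10-07 to 2023-10-02 + 27 = 2023-10-29; 2023-11-07 is 9 days past the end of the window.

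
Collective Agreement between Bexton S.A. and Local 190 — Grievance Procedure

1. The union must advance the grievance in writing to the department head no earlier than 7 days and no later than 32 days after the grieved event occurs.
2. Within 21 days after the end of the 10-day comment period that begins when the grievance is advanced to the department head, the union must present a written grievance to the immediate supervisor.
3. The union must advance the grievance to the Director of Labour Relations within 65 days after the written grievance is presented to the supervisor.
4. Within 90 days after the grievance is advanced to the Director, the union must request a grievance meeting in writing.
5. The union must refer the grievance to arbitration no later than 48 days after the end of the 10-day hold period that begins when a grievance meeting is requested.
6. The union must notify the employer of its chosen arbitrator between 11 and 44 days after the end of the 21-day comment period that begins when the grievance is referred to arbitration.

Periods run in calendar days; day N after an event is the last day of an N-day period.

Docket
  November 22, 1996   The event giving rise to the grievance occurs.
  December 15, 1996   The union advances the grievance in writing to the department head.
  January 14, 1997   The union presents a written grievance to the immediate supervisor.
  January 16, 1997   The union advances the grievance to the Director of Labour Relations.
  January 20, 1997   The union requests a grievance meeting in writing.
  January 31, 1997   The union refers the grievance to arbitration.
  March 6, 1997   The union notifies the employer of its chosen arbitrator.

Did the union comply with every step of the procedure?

Yes

(1) the permitted window runs from November 22, 1996 + 7 = November 29, 1996 to November 22, 1996 + 32 = December 24, 1996; December 15, 1996 falls inside that range.
(2) due by December 25, 1996 + 21 days = January 15, 1997; January 14, 1997 is within that limit.
(3) due by January 14, 1997 + 65 days = March 20, 1997; January 16, 1997 is within that limit.
(4) due by January 16, 1997 + 90 days = April 16, 1997; completed January 20, 1997, before the deadline.
(5) due by January 30, 1997 + 48 days = March 19, 1997; completed January 31, 1997, before the deadline.
(6) the permitted window runs from February 21, 1997 + 11 = March 4, 1997 to February 21, 1997 + 44 = April 6, 1997; March 6, 1997 falls inside that range.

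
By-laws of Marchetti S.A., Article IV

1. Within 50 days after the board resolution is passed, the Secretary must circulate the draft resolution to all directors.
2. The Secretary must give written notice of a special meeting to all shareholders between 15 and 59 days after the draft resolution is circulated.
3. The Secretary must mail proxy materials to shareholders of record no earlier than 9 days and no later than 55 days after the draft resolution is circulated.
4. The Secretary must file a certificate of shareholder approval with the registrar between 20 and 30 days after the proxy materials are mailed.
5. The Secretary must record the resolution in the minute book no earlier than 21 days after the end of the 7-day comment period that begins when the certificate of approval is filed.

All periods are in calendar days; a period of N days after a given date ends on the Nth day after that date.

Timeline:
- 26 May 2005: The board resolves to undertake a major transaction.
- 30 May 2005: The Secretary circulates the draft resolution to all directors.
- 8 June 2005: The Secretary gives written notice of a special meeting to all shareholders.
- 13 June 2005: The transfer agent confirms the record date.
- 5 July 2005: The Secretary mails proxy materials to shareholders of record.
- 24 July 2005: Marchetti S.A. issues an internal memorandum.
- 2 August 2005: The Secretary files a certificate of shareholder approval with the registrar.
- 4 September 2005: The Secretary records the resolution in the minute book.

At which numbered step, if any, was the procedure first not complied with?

(1) due by 26 May 2005 + 50 days = 15 July 2005; done 30 May 2005 — timely.
(2) the permitted window runs from 30 May 2005 + 15 = 14 June 2005 to 30 May 2005 + 59 = 28 July 2005; 8 June 2005 is 6 days too early.
That is the first point of non-compliance.

Step 2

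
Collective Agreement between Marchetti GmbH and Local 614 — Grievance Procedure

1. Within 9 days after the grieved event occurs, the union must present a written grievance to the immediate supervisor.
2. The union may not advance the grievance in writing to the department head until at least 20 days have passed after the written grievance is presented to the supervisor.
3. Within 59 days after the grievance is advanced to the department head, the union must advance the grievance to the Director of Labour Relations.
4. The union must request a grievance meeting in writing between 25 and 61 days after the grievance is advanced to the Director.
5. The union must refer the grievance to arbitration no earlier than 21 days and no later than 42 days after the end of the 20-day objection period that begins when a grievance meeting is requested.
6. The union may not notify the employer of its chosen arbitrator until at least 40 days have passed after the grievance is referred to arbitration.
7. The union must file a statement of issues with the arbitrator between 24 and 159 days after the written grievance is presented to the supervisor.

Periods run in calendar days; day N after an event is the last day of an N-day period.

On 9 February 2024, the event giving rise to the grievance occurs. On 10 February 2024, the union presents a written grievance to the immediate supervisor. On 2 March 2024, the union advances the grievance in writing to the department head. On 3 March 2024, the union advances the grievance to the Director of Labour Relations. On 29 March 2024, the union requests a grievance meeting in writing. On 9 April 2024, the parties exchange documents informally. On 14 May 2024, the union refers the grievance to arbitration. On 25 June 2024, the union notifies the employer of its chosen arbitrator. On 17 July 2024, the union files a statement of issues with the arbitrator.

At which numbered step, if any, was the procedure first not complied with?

Step 1 — counting 9 days from 9 February 2024 (when the grieved event occurs) gives a deadline of 18 February 2024; done 10 February 2024 — timely.
Step 2 — must wait 20 days from 10 February 2024 (when the written grievance is presented to the supervisor), so not before 1 March 2024; 2 March 2024 is on or after that date.
Step 3 — counting 59 days from 2 March 2024 (when the grievance is advanced to the department head) gives a deadline of 30 April 2024; done 3 March 2024 — timely.
Step 4 — 25 and 61 days from 3 March 2024 (when the grievance is advanced to the Director) are 28 March 2024 and 3 May 2024 respectively; done 29 March 2024 — within the window.
Step 5 — 21 and 42 days from 18 April 2024 (end of the 20-day objection period, which began when a grievance meeting is requested on 29 March 2024) are 9 May 2024 and 30 May 2024 respectively; 14 May 2024 falls inside that range.
Step 6 — must wait 40 days from 14 May 2024 (when the grievance is referred to arbitration), so not before 23 June 2024; 25 June 2024 is on or after that date.
Step 7 — 24 and 159 days from 10 February 2024 (when the written grievance is presented to the supervisor) are 5 March 2024 and 18 July 2024 respectively; 17 July 2024 falls inside that range.

None — every step was satisfied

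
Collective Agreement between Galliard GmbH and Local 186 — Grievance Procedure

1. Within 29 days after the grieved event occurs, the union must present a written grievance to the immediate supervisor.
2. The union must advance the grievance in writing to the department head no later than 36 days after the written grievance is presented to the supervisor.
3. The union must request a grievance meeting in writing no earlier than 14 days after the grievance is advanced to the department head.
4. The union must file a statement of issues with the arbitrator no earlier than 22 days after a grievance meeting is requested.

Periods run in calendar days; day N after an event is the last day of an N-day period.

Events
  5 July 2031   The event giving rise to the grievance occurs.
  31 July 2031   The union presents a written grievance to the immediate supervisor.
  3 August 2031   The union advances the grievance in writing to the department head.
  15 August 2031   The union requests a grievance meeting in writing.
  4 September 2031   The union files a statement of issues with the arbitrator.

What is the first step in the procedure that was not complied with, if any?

Step 3

Step 1 — counting 29 days from 5 July 2031 (when the grieved event occurs) gives a deadline of 3 August 2031; completed 31 July 2031, before the deadline.
Step 2 — counting 36 days from 31 July 2031 (when the written grievance is presented to the supervisor) gives a deadline of 5 September 2031; 3 August 2031 is within that limit.
Step 3 — must wait 14 days from 3 August 2031 (when the grievance is advanced to the department head), so not before 17 August 2031; acted on 15 August 2031, 2 days prematurely.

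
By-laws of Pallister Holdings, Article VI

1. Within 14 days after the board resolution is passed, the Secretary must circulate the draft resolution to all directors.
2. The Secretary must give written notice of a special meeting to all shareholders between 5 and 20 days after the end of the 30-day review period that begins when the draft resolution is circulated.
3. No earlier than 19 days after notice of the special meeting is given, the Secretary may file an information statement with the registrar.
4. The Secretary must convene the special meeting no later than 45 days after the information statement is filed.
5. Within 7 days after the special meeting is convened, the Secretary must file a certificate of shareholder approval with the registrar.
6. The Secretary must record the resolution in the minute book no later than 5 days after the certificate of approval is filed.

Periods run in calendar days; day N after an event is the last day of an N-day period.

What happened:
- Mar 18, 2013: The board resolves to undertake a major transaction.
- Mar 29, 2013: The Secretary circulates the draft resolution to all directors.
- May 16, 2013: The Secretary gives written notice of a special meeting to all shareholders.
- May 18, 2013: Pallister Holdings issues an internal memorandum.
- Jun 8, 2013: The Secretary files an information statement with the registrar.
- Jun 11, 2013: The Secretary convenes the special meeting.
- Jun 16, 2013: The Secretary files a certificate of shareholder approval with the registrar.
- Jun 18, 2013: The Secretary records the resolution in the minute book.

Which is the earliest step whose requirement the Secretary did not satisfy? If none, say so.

Step 1: 14 days after Mar 18, 2013 (when the board resolution is passed) is Apr 1, 2013; done Mar 29, 2013 — timely.
Step 2: the window is 5–20 days after Apr 28, 2013 (end of the 30-day review period, which began when the draft resolution is circulated on Mar 29, 2013), so May 3, 2013 through May 18, 2013; done May 16, 2013 — within the window.
Step 3: the earliest permitted date is 19 days after May 16, 2013 (when notice of the special meeting is given), i.e. Jun 4, 2013; done Jun 8, 2013 — permitted.
Step 4: 45 days after Jun 8, 2013 (when the information statement is filed) is Jul 23, 2013; completed Jun 11, 2013, before the deadline.
Step 5: 7 days after Jun 11, 2013 (when the special meeting is convened) is Jun 18, 2013; Jun 16, 2013 is within that limit.
Step 6: 5 days after Jun 16, 2013 (when the certificate of approval is filed) is Jun 21, 2013; completed Jun 18, 2013, before the deadline.

None — every step was satisfied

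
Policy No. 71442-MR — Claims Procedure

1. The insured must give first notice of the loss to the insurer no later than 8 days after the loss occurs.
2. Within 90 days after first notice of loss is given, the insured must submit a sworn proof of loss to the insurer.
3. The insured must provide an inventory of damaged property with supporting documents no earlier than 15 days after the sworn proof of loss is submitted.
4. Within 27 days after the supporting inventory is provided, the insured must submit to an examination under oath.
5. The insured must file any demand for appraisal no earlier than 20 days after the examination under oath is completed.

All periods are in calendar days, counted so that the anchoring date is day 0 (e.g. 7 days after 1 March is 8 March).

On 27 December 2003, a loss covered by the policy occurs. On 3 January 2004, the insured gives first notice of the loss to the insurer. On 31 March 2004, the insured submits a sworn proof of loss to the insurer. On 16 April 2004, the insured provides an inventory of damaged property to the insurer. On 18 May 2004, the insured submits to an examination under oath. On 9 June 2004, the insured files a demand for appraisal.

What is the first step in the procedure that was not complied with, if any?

Step 1: 8 days after 27 December 2003 (when the loss occurs) is 4 January 2004; completed 3 January 2004, before the deadline.
Step 2: 90 days after 3 January 2004 (when first notice of loss is given) is 2 April 2004; 31 March 2004 is within that limit.
Step 3: the earliest permitted date is 15 days after 31 March 2004 (when the sworn proof of loss is submitted), i.e. 15 April 2004; 16 April 2004 is on or after that date.
Step 4: 27 days after 16 April 2004 (when the supporting inventory is provided) is 13 May 2004; done 18 May 2004 — 5 days late.

Step 4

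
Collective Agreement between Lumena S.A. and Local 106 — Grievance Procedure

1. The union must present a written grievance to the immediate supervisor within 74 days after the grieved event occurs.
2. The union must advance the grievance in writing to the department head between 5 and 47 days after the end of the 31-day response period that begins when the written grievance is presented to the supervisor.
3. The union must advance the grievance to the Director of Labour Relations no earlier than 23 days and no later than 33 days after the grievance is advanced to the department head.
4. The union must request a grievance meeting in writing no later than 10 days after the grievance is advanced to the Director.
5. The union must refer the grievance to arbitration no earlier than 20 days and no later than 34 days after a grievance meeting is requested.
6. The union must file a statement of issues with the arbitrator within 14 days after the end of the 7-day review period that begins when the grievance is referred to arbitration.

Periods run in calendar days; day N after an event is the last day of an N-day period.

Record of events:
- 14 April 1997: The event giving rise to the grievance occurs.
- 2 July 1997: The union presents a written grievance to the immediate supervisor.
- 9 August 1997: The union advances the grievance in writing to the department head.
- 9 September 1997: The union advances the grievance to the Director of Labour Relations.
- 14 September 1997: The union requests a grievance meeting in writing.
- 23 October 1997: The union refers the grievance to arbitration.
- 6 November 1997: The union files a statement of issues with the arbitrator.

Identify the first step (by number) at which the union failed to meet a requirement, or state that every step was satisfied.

Step 1

Step 1: 74 days after 14 April 1997 (when the grieved event occurs) is 27 June 1997; not done until 2 July 1997, 5 days after the deadline.
The analysis stops there.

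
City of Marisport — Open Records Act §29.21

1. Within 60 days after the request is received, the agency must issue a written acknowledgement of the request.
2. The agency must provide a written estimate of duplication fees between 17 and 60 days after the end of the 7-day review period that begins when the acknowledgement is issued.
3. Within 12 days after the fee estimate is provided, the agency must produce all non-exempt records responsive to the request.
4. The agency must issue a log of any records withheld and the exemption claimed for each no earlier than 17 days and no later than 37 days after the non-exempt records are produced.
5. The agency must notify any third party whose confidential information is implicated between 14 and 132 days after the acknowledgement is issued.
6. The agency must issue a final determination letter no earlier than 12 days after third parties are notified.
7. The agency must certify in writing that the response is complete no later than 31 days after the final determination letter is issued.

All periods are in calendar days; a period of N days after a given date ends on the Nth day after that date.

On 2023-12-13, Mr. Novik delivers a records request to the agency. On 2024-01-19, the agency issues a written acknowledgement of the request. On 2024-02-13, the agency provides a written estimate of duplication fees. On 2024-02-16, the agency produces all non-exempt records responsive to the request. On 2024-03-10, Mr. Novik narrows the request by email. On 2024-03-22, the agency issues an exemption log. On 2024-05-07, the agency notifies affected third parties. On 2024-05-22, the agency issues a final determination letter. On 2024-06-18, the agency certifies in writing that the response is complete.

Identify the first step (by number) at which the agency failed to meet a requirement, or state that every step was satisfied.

Step 1: 60 days after 2023-12-13 (when the request is received) is 2024-02-11; done 2024-01-19 — timely.
Step 2: the window is 17–60 days after 2024-01-26 (end of the 7-day review period, which began when the acknowledgement is issued on 2024-01-19), so 2024-02-12 through 2024-03-26; 2024-02-13 falls inside that range.
Step 3: 12 days after 2024-02-13 (when the fee estimate is provided) is 2024-02-25; 2024-02-16 is within that limit.
Step 4: the window is 17–37 days after 2024-02-16 (when the non-exempt records are produced), so 2024-03-04 through 2024-03-24; done 2024-03-22 — within the window.
Step 5: the window is 14–132 days after 2024-01-19 (when the acknowledgement is issued), so 2024-02-02 through 2024-05-30; done 2024-05-07 — within the window.
Step 6: the earliest permitted date is 12 days after 2024-05-07 (when third parties are notified), i.e. 2024-05-19; 2024-05-22 is on or after that date.
Step 7: 31 days after 2024-05-22 (when the final determination letter is issued) is 2024-06-22; completed 2024-06-18, before the deadline.

None — every step was satisfied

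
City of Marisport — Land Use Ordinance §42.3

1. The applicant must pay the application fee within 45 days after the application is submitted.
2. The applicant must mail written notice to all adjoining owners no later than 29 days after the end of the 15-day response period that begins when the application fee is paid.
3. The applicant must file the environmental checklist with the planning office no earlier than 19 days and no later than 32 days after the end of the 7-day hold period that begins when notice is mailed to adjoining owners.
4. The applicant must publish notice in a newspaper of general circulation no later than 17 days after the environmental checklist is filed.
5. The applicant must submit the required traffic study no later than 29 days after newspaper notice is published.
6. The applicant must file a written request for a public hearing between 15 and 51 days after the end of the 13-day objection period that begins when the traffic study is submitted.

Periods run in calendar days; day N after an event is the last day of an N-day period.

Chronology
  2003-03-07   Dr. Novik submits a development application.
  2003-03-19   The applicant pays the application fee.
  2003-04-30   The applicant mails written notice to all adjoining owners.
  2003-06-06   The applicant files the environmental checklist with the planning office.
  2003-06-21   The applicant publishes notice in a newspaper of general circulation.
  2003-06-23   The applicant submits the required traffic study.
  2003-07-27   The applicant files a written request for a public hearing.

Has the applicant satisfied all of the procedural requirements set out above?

Step 1: 45 days after 2003-03-07 (when the application is submitted) is 2003-04-21; completed 2003-03-19, before the deadline.
Step 2: 29 days after 2003-04-03 (end of the 15-day response period, which began when the application fee is paid on 2003-03-19) is 2003-05-02; completed 2003-04-30, before the deadline.
Step 3: the window is 19–32 days after 2003-05-07 (end of the 7-day hold period, which began when notice is mailed to adjoining owners on 2003-04-30), so 2003-05-26 through 2003-06-08; done 2003-06-06, which is between those dates.
Step 4: 17 days after 2003-06-06 (when the environmental checklist is filed) is 2003-06-23; completed 2003-06-21, before the deadline.
Step 5: 29 days after 2003-06-21 (when newspaper notice is published) is 2003-07-20; 2003-06-23 is within that limit.
Step 6: the window is 15–51 days after 2003-07-06 (end of the 13-day objection period, which began when the traffic study is submitted on 2003-06-23), so 2003-07-21 through 2003-08-26; done 2003-07-27 — within the window.

Yes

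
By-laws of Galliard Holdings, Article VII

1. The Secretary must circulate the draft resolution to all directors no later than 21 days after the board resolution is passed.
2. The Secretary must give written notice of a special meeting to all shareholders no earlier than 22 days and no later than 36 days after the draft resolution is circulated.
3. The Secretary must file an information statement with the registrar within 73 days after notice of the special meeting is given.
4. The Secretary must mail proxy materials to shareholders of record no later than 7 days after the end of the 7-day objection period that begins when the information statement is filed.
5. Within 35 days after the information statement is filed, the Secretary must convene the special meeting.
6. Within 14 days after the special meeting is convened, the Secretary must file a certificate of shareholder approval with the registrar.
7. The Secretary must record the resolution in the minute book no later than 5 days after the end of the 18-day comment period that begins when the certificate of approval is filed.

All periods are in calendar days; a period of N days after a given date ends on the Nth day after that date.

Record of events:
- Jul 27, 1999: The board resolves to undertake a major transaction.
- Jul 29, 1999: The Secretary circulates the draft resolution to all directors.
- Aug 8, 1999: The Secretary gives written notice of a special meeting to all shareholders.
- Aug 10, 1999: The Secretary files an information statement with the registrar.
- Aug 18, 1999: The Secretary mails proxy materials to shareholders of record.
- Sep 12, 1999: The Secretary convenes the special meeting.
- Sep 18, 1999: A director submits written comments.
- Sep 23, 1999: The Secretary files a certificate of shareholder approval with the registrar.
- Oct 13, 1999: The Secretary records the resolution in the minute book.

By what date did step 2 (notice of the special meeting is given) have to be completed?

Step 2 runs from Jul 29, 1999, when the draft resolution is circulated. The window is 22–36 days after Jul 29, 1999; it closes on Sep 3, 1999.

Sep 3, 1999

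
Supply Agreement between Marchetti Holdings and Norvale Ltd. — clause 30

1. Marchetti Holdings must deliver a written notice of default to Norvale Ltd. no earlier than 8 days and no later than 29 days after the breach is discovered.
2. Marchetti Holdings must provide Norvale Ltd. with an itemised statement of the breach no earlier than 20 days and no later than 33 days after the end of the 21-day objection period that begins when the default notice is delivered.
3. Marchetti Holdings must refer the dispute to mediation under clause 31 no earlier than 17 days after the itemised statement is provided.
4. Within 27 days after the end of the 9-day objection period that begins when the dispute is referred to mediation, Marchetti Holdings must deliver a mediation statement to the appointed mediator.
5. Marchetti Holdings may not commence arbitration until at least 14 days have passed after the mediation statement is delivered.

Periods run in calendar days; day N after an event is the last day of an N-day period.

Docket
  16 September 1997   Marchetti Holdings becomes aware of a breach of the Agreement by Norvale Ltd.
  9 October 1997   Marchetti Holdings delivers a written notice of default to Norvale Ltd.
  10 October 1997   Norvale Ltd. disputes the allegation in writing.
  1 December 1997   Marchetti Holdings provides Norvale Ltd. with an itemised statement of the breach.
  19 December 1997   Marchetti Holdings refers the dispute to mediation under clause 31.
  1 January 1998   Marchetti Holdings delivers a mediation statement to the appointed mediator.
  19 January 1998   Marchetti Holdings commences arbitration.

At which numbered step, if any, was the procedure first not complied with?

None — every step was satisfied

Step 1: the window is 8–29 days after 16 September 1997 (when the breach is discovered), so 24 September 1997 through 15 October 1997; done 9 October 1997 — within the window.
Step 2: the window is 20–33 days after 30 October 1997 (end of the 21-day objection period, which began when the default notice is delivered on 9 October 1997), so 19 November 1997 through 2 December 1997; 1 December 1997 falls inside that range.
Step 3: the earliest permitted date is 17 days after 1 December 1997 (when the itemised statement is provided), i.e. 18 December 1997; done 19 December 1997, after the minimum wait.
Step 4: 27 days after 28 December 1997 (end of the 9-day objection period, which began when the dispute is referred to mediation on 19 December 1997) is 24 January 1998; 1 January 1998 is within that limit.
Step 5: the earliest permitted date is 14 days after 1 January 1998 (when the mediation statement is delivered), i.e. 15 January 1998; done 19 January 1998, after the minimum wait.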